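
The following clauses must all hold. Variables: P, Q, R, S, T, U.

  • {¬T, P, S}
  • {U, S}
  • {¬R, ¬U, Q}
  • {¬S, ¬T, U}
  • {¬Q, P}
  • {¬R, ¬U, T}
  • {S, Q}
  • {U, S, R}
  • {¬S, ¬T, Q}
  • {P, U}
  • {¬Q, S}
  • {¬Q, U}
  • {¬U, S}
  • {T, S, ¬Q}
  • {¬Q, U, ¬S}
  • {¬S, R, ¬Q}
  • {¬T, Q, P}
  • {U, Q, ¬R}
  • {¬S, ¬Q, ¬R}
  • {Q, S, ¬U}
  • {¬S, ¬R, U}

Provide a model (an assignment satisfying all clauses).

P=F, Q=F, R=F, S=T, T=F, U=T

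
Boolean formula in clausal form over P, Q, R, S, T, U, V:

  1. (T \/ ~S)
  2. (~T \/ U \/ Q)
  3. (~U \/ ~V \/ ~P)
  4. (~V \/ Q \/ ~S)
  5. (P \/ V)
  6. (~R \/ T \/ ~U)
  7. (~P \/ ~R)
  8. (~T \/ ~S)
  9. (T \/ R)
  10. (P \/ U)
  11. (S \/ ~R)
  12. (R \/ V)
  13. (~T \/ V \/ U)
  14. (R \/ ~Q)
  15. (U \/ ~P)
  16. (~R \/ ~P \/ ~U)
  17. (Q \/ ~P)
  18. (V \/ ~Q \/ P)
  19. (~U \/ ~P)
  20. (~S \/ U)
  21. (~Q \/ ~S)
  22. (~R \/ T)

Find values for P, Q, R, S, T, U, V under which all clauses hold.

P = False, Q = False, R = False, S = False, T = True, U = True, V = True

Try P = False.
  then V is forced to True.
  then U is forced to True.
For the remaining variables, Q = False, R = False, S = False, T = True works.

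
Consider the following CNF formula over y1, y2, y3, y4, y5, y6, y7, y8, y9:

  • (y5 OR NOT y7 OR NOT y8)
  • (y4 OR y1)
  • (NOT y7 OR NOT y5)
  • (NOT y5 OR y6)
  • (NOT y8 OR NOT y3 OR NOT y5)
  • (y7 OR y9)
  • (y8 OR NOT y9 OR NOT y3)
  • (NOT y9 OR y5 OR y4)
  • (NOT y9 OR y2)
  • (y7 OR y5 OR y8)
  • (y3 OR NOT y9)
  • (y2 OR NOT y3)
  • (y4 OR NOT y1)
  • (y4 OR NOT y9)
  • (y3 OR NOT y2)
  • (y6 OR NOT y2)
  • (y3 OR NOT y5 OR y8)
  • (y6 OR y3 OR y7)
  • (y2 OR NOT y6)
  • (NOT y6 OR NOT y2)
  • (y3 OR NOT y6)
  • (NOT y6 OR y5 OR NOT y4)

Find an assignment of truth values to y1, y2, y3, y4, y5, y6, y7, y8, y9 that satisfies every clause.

Set y1 = False and propagate.
  then y4 is forced to True.
Set y2 = False and propagate.
  then y9 is forced to False.
  then y7 is forced to True.
  then y5 is forced to False.
  then y8 is forced to False.
  then y3 is forced to False.
  then y6 is forced to False.
Every clause has at least one true literal under this assignment.

y1 = F, y2 = F, y3 = F, y4 = T, y5 = F, y6 = F, y7 = T, y8 = F, y9 = F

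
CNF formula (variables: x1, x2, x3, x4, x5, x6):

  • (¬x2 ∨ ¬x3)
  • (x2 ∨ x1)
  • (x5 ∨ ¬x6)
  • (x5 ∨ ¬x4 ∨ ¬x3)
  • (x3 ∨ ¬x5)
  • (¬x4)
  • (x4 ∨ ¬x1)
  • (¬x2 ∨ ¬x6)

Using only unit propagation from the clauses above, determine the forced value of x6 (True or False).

False

Unit clause (¬x4) sets x4 = False.
From (x4 ∨ ¬x1) and x4 = False: x1 = False.
From (x1 ∨ x2) and x1 = False: x2 = True.
In (¬x2 ∨ ¬x3), ¬x2 is now false; ¬x3 must hold, so x3 = False.
From (¬x5 ∨ x3) and x3 = False: x5 = False.
(x5 ∨ ¬x6) with x5 = False leaves only ¬x6, so x6 = False.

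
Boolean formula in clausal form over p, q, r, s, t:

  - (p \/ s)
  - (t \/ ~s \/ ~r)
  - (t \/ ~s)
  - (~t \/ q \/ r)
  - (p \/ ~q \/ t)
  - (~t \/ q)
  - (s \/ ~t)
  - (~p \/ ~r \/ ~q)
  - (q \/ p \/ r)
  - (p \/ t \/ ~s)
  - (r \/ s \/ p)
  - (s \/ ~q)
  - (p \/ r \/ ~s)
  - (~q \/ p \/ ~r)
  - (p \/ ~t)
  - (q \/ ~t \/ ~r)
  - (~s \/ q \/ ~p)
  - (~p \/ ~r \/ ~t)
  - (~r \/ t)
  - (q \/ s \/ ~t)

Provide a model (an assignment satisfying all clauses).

p=T, q=F, r=F, s=F, t=F

Set p = True and propagate.
The remaining clauses are satisfied by q = False, r = False, s = False, t = False.
Every clause has at least one true literal under this assignment.
Check each clause:
  1. (p \/ s) — p is true.
  2. (t \/ ~s \/ ~r) — ~r is true.
  3. (~s \/ t) — ~s is true.
  4. (q \/ r \/ ~t) — ~t is true.
  5. (~q \/ t \/ p) — p is true.
  6. (q \/ ~t) — ~t is true.
  7. (s \/ ~t) — ~t is true.
  8. (~p \/ ~r \/ ~q) — ~r is true.
  9. (q \/ p \/ r) — p is true.
  10. (t \/ ~s \/ p) — p is true.
  11. (r \/ s \/ p) — p is true.
  12. (s \/ ~q) — ~q is true.
  13. (~s \/ p \/ r) — p is true.
  14. (~q \/ ~r \/ p) — p is true.
  15. (p \/ ~t) — p is true.
  16. (~t \/ q \/ ~r) — ~t is true.
  17. (q \/ ~p \/ ~s) — ~s is true.
  18. (~r \/ ~p \/ ~t) — ~t is true.
  19. (t \/ ~r) — ~r is true.
  20. (~t \/ q \/ s) — ~t is true.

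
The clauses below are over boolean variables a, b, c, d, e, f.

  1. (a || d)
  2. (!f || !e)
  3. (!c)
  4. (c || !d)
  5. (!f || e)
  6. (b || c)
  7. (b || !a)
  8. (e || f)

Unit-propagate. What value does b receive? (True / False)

True

(!c) stands alone — c = False.
In (!d || c), c is now false; !d must hold, so d = False.
From (d || a) and d = False: a = True.
(b || c): since c = False, the clause reduces to (b). b = True.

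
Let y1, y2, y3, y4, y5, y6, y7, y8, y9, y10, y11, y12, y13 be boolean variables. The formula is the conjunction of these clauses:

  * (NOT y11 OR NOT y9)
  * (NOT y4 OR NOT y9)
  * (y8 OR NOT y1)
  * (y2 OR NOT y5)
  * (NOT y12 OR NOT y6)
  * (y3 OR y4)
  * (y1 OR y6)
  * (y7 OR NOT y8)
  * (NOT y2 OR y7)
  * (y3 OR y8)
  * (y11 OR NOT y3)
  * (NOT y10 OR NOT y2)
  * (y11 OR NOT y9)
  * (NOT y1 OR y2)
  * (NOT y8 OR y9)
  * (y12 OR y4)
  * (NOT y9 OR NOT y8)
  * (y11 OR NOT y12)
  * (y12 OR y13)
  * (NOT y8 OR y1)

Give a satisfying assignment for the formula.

Pure literal: y7 appears only positively; assign y7 = True.
y10 occurs only negated in the remaining clauses — set y10 = False.
Branch on y1: take y1 = False.
  then y6 is forced to True.
  then y12 is forced to False.
  then y4 is forced to True.
  then y9 is forced to False.
  then y8 is forced to False.
  then y3 is forced to True.
  then y11 is forced to True.
  then y13 is forced to True.
For the remaining variables, y2 = True, y5 = True works.
Every clause has at least one true literal under this assignment.

y1=F, y2=T, y3=T, y4=T, y5=T, y6=T, y7=T, y8=F, y9=F, y10=F, y11=T, y12=F, y13=T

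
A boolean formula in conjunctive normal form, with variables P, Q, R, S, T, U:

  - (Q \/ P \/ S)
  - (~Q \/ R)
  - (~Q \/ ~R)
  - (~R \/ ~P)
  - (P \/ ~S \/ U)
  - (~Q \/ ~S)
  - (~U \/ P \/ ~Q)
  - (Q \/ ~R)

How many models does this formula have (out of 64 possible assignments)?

Split on Q, then P.
  Q=1, P=1: a clause becomes empty — 0.
  Q=1, P=0: a clause becomes empty — 0.
  Q=0, P=1: forces R=0; S, T, U free → 2^3 = 8.
  Q=0, P=0: remaining (R,S,T,U) ∈ {(0,1,0,1); (0,1,1,1)} — 2.
Total: 0 + 0 + 8 + 2 = 10.

10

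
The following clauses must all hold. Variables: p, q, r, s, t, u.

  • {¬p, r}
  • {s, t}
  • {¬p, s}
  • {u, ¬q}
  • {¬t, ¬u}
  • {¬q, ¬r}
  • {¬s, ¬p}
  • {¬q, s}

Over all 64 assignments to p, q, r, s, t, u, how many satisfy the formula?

9

Split on s, then p.
  s=T, p=T: a clause becomes empty — 0.
  s=T, p=F: 7 of the 16 assignments to (q,r,t,u) work.
  s=F, p=T: a clause becomes empty — 0.
  s=F, p=F: remaining (q,r,t,u) ∈ {(F,F,T,F); (F,T,T,F)} — 2.
Total: 0 + 7 + 0 + 2 = 9.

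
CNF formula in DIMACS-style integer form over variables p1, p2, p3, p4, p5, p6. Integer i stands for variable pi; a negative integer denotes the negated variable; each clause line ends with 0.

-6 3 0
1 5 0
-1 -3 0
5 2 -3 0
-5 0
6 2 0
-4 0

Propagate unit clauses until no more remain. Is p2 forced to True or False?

True

(¬p5) is a unit clause: p5 = False.
(p1 ∨ p5): since p5 = False, the clause reduces to (p1). p1 = True.
(¬p1 ∨ ¬p3): since p1 = True, the clause reduces to (¬p3). p3 = False.
In (p3 ∨ ¬p6), p3 is now false; ¬p6 must hold, so p6 = False.
From (p6 ∨ p2) and p6 = False: p2 = True.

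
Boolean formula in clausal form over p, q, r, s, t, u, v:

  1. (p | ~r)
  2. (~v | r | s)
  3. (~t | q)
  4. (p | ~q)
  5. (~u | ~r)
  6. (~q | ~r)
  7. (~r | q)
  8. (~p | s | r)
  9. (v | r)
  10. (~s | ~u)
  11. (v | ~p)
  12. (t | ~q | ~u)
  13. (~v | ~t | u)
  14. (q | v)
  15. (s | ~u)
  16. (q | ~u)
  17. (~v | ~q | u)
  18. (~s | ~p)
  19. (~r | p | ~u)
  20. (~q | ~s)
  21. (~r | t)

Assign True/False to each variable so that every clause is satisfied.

p = False, q = False, r = False, s = True, t = False, u = False, v = True

Check each clause:
  1. (p | ~r) — ~r is true.
  2. (r | s | ~v) — s is true.
  3. (~t | q) — ~t is true.
  4. (~q | p) — ~q is true.
  5. (~u | ~r) — ~u is true.
  6. (~q | ~r) — ~r is true.
  7. (~r | q) — ~r is true.
  8. (s | r | ~p) — s is true.
  9. (r | v) — v is true.
  10. (~s | ~u) — ~u is true.
  11. (~p | v) — ~p is true.
  12. (~q | ~u | t) — ~u is true.
  13. (~v | ~t | u) — ~t is true.
  14. (q | v) — v is true.
  15. (~u | s) — ~u is true.
  16. (q | ~u) — ~u is true.
  17. (u | ~q | ~v) — ~q is true.
  18. (~p | ~s) — ~p is true.
  19. (~r | ~u | p) — ~u is true.
  20. (~q | ~s) — ~q is true.
  21. (~r | t) — ~r is true.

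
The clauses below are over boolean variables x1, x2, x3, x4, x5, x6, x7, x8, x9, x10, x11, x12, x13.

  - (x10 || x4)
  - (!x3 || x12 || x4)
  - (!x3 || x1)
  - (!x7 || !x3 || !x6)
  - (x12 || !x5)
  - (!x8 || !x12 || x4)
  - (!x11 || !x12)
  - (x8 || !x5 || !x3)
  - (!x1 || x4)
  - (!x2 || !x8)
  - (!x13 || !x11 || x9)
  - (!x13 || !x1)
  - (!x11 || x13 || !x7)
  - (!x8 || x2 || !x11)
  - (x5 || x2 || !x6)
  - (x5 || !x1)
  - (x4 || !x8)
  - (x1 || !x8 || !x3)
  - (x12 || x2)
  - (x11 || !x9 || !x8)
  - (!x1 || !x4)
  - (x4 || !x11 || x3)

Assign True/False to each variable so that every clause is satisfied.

x1=F  x2=T  x3=F  x4=T  x5=F  x6=T  x7=T  x8=F  x9=T  x10=T  x11=F  x12=F  x13=T

Pure literal: x10 appears only positively; assign x10 = True.
Try x1 = False.
  then x3 is forced to False.
Set x2 = True and propagate.
  then x8 is forced to False.
Branch on x4: take x4 = True.
The remaining clauses are satisfied by x5 = False, x6 = True, x7 = True, x9 = True, x11 = False, x12 = False, x13 = True.
Check each clause:
  1. (x10 || x4) — x10 is true.
  2. (x4 || x12 || !x3) — !x3 is true.
  3. (x1 || !x3) — !x3 is true.
  4. (!x7 || !x3 || !x6) — !x3 is true.
  5. (x12 || !x5) — !x5 is true.
  6. (x4 || !x8 || !x12) — !x8 is true.
  7. (!x12 || !x11) — !x12 is true.
  8. (x8 || !x3 || !x5) — !x5 is true.
  9. (!x1 || x4) — x4 is true.
  10. (!x2 || !x8) — !x8 is true.
  11. (!x11 || x9 || !x13) — x9 is true.
  12. (!x13 || !x1) — !x1 is true.
  13. (x13 || !x7 || !x11) — !x11 is true.
  14. (!x11 || !x8 || x2) — !x8 is true.
  15. (x2 || x5 || !x6) — x2 is true.
  16. (x5 || !x1) — !x1 is true.
  17. (!x8 || x4) — !x8 is true.
  18. (!x3 || !x8 || x1) — !x8 is true.
  19. (x12 || x2) — x2 is true.
  20. (!x9 || x11 || !x8) — !x8 is true.
  21. (!x1 || !x4) — !x1 is true.
  22. (x4 || !x11 || x3) — x4 is true.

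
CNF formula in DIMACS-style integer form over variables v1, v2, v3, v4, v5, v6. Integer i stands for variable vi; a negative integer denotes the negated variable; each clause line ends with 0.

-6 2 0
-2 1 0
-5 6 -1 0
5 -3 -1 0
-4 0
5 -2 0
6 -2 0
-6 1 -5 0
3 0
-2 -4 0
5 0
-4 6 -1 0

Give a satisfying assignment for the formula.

v1 = F, v2 = F, v3 = T, v4 = F, v5 = T, v6 = F

Check each clause:
  1. {¬v6, v2} — ¬v6 is true.
  2. {¬v2, v1} — ¬v2 is true.
  3. {v6, ¬v5, ¬v1} — ¬v1 is true.
  4. {¬v3, v5, ¬v1} — v5 is true.
  5. {¬v4} — ¬v4 is true.
  6. {¬v2, v5} — v5 is true.
  7. {v6, ¬v2} — ¬v2 is true.
  8. {¬v6, v1, ¬v5} — ¬v6 is true.
  9. {v3} — v3 is true.
  10. {¬v4, ¬v2} — ¬v4 is true.
  11. {v5} — v5 is true.
  12. {v6, ¬v4, ¬v1} — ¬v4 is true.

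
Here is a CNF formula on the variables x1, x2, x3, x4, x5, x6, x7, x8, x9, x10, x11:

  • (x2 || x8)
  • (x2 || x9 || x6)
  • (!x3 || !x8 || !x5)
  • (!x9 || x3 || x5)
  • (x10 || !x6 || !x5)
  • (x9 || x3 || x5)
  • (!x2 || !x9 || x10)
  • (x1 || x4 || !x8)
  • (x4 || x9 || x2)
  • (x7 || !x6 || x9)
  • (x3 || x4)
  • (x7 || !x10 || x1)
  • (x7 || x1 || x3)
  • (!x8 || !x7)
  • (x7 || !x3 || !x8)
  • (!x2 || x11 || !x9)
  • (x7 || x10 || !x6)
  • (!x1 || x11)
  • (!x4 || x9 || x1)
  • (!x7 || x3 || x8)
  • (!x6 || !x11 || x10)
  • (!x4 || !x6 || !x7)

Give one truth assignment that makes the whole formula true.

Set x1 = True and propagate.
  then x11 is forced to True.
Try x2 = True.
Branch on x3: take x3 = True.
The remaining clauses are satisfied by x4 = False, x5 = True, x6 = False, x7 = True, x8 = False, x9 = False, x10 = False.
Every clause has at least one true literal under this assignment.

x1 = T, x2 = T, x3 = T, x4 = F, x5 = T, x6 = F, x7 = T, x8 = F, x9 = F, x10 = F, x11 = T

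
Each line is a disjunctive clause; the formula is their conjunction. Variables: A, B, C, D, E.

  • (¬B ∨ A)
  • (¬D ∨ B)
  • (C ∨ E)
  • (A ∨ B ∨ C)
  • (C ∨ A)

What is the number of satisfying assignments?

11

Split on A, then B.
  A=T, B=T: D free; 3 ways for (C,E) × 2^1 = 6.
  A=T, B=F: remaining (C,D,E) ∈ {(F,F,T); (T,F,F); (T,F,T)} — 3.
  A=F, B=T: a clause becomes empty — 0.
  A=F, B=F: remaining (C,D,E) ∈ {(T,F,F); (T,F,T)} — 2.
Total: 6 + 3 + 0 + 2 = 11.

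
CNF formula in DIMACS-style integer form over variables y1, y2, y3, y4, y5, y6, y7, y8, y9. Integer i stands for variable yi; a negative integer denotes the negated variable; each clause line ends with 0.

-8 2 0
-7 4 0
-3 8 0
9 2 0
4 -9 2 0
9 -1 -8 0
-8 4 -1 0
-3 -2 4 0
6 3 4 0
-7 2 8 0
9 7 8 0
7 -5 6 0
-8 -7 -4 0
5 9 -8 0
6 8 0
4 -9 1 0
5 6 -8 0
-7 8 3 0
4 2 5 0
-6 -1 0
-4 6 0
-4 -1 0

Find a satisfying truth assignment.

Set y1 = False and propagate.
The remaining clauses are satisfied by y2 = True, y3 = False, y4 = True, y5 = True, y6 = True, y7 = False, y8 = True, y9 = True.
Every clause has at least one true literal under this assignment.
Check each clause:
  1. (~y8 | y2) — y2 is true.
  2. (~y7 | y4) — ~y7 is true.
  3. (y8 | ~y3) — y8 is true.
  4. (y2 | y9) — y9 is true.
  5. (y2 | ~y9 | y4) — y2 is true.
  6. (~y1 | y9 | ~y8) — y9 is true.
  7. (y4 | ~y8 | ~y1) — y4 is true.
  8. (y4 | ~y3 | ~y2) — y4 is true.
  9. (y4 | y3 | y6) — y4 is true.
  10. (y8 | ~y7 | y2) — y8 is true.
  11. (y8 | y7 | y9) — y8 is true.
  12. (y6 | y7 | ~y5) — y6 is true.
  13. (~y4 | ~y7 | ~y8) — ~y7 is true.
  14. (y5 | ~y8 | y9) — y9 is true.
  15. (y6 | y8) — y8 is true.
  16. (y1 | ~y9 | y4) — y4 is true.
  17. (~y8 | y6 | y5) — y5 is true.
  18. (y8 | y3 | ~y7) — y8 is true.
  19. (y2 | y4 | y5) — y2 is true.
  20. (~y6 | ~y1) — ~y1 is true.
  21. (y6 | ~y4) — y6 is true.
  22. (~y4 | ~y1) — ~y1 is true.

y1=False, y2=True, y3=False, y4=True, y5=True, y6=True, y7=False, y8=True, y9=True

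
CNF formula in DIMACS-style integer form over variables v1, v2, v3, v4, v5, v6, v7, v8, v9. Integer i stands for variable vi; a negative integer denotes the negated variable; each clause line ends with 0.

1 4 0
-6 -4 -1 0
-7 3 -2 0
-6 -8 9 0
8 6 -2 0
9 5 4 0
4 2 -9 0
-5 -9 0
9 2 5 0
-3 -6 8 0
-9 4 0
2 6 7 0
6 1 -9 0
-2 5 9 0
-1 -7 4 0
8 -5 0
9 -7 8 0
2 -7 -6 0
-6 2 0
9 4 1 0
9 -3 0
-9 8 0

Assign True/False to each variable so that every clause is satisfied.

Try v1 = True.
Try v2 = False.
  then v6 is forced to False.
  then v7 is forced to True.
  then v4 is forced to True.
For the remaining variables, v3 = True, v5 = False, v8 = True, v9 = True works.

v1=1  v2=0  v3=1  v4=1  v5=0  v6=0  v7=1  v8=1  v9=1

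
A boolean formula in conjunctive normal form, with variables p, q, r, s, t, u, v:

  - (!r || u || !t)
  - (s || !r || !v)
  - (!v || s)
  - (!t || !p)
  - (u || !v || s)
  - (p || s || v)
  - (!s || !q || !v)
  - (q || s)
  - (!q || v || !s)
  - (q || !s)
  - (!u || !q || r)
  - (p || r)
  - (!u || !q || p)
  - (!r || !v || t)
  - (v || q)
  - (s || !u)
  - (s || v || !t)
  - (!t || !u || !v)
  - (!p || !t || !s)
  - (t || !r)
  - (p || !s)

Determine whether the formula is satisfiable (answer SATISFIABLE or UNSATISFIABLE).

SATISFIABLE

Set p = True and propagate.
  then t is forced to False.
  then r is forced to False.
Try q = True.
  then u is forced to False.
The remaining clauses are satisfied by s = False, v = False.
Every clause has at least one true literal under this assignment.
So p=1, q=1, r=0, s=0, t=0, u=0, v=0 is a satisfying assignment.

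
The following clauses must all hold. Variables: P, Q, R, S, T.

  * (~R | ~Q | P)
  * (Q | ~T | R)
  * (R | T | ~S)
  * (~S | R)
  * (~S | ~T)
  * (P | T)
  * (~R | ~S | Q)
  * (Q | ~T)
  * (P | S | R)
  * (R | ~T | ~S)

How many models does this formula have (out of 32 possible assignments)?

7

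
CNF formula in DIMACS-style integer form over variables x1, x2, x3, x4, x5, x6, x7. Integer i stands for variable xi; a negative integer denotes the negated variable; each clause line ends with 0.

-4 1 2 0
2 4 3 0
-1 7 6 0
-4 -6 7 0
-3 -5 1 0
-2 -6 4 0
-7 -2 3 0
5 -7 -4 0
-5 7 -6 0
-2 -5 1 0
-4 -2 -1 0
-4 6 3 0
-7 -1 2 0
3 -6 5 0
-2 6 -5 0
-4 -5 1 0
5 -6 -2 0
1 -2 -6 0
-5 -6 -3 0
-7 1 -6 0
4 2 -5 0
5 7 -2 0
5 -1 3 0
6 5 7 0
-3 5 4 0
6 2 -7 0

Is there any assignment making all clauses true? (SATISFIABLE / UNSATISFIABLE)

UNSATISFIABLE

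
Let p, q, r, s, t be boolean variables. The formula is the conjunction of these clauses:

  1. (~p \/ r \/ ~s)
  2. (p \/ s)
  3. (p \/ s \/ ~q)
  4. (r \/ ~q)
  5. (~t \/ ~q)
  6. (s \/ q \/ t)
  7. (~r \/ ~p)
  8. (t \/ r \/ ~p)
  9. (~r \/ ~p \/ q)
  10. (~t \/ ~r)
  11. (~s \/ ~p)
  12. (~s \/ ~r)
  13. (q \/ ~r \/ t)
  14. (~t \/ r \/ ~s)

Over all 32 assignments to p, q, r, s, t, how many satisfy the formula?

2

The models are:
  p=F q=F r=F s=T t=F
  p=T q=F r=F s=F t=T
That's 2 in total.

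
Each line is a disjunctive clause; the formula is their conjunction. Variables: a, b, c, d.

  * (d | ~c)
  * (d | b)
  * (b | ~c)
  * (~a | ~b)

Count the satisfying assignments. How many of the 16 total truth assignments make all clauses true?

Satisfying assignments:
  a=F b=F c=F d=T
  a=F b=T c=F d=F
  a=F b=T c=F d=T
  a=F b=T c=T d=T
  a=T b=F c=F d=T
Count: 5.

5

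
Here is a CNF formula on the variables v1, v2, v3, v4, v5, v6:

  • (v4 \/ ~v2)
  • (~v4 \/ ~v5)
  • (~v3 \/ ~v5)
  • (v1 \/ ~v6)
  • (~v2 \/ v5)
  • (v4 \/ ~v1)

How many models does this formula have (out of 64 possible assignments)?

9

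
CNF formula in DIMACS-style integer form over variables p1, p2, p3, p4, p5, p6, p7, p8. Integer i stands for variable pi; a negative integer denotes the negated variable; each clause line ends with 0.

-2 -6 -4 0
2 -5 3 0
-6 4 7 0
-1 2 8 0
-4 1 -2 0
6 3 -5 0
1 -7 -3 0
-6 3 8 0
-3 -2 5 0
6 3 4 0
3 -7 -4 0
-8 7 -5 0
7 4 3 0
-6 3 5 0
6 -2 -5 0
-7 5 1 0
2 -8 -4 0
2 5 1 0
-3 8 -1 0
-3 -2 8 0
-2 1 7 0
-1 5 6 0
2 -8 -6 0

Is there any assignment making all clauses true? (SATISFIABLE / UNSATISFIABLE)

Set p1 = True and propagate.
Set p2 = True and propagate.
The remaining clauses are satisfied by p3 = False, p4 = False, p5 = True, p6 = True, p7 = True, p8 = True.
So p1=T, p2=T, p3=F, p4=F, p5=T, p6=T, p7=T, p8=T is a satisfying assignment.

SATISFIABLE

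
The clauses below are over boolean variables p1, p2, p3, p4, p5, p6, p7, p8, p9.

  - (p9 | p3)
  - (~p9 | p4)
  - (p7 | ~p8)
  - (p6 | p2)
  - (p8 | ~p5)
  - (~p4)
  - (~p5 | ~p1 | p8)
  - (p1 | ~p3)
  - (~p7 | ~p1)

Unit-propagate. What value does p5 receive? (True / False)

(~p4) stands alone — p4 = False.
From (~p9 | p4) and p4 = False: p9 = False.
In (p3 | p9), p9 is now false; p3 must hold, so p3 = True.
In (~p3 | p1), ~p3 is now false; p1 must hold, so p1 = True.
(~p1 | ~p7): since p1 = True, the clause reduces to (~p7). p7 = False.
In (p7 | ~p8), p7 is now false; ~p8 must hold, so p8 = False.
From (p8 | ~p5) and p8 = False: p5 = False.

False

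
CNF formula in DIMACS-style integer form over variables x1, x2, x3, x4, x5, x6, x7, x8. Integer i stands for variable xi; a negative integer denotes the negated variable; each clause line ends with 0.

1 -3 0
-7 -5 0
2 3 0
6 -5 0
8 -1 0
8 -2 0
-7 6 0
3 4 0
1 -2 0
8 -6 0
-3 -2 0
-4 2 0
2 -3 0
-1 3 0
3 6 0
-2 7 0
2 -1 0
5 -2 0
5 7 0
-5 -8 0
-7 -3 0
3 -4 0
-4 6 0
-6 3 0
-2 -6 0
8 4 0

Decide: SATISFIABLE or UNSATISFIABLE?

x2 = True:
  propagation gives x8=True, x1=True, x3=False; an empty clause results — contradiction.
x2 = False:
  propagation gives x3=True; an empty clause results — contradiction.
Every branch closes, so no satisfying assignment exists.

UNSATISFIABLE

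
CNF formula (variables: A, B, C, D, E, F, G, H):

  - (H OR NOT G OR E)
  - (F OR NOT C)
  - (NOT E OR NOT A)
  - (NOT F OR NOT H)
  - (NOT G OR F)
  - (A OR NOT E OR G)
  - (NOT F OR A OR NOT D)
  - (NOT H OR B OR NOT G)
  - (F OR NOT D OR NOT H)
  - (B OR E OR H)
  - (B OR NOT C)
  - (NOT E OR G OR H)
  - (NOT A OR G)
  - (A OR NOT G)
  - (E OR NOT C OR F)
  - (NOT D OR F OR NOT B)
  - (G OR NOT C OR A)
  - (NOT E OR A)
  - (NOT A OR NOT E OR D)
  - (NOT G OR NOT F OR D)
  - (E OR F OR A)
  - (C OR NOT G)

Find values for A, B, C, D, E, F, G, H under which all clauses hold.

Branch on A: take A = False.
  then G is forced to False.
  then E is forced to False.
  then C is forced to False.
  then F is forced to True.
  then H is forced to False.
  then D is forced to False.
  then B is forced to True.

A=F, B=T, C=F, D=F, E=F, F=T, G=F, H=F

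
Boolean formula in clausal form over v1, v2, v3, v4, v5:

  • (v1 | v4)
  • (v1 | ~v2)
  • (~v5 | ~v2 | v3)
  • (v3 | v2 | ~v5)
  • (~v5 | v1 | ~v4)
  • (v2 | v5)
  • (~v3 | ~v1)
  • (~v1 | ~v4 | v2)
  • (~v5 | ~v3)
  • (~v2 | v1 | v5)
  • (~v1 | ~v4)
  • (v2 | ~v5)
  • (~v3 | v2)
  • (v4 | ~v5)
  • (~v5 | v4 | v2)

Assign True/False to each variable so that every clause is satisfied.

v1=True, v2=True, v3=False, v4=False, v5=False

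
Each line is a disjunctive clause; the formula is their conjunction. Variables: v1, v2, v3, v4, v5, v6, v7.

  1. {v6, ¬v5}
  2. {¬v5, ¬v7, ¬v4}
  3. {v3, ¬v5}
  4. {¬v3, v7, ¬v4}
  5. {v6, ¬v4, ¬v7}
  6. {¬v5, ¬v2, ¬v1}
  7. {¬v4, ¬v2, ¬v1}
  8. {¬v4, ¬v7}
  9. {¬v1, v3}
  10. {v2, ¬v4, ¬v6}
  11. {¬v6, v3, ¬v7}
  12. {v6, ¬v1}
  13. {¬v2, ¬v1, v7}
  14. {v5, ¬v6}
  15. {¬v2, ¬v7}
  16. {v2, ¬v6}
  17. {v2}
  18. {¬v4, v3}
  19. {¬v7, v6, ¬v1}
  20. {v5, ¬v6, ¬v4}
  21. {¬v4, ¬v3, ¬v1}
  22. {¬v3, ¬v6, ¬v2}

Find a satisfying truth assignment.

v1 = F  v2 = T  v3 = F  v4 = F  v5 = F  v6 = F  v7 = F

The clause (v2) is unit: v2 must be True.
Unit propagation: (¬v7) forces v7 = False.
The clause (¬v1) is unit: v1 must be False.
v4 occurs only negated in the remaining clauses — set v4 = False.
Set v3 = False and propagate.
  then v5 is forced to False.
  then v6 is forced to False.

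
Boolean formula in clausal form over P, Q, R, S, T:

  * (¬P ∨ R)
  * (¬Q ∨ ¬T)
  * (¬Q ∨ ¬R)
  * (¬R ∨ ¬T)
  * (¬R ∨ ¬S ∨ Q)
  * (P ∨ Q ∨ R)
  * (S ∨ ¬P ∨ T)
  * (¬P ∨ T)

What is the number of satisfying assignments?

3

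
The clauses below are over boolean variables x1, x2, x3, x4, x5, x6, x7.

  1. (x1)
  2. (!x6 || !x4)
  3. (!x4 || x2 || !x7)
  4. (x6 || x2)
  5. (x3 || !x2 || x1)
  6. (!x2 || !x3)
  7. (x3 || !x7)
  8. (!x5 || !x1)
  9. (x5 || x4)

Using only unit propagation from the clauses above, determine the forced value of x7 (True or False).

False

(x1) stands alone — x1 = True.
(!x1 || !x5): since x1 = True, the clause reduces to (!x5). x5 = False.
In (x4 || x5), x5 is now false; x4 must hold, so x4 = True.
(!x4 || !x6) with x4 = True leaves only !x6, so x6 = False.
(x2 || x6): since x6 = False, the clause reduces to (x2). x2 = True.
From (!x2 || !x3) and x2 = True: x3 = False.
From (!x7 || x3) and x3 = False: x7 = False.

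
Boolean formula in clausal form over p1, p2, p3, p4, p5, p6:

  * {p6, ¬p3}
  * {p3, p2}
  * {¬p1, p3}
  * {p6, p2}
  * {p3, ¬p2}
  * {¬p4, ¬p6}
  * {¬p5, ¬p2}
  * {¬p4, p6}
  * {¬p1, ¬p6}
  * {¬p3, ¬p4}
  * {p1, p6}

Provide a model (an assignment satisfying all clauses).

Pure literal: p4 appears only negated; assign p4 = False.
Try p1 = False.
  then p6 is forced to True.
Set p2 = False and propagate.
  then p3 is forced to True.
p5 is now unconstrained; take p5 = True.
Every clause has at least one true literal under this assignment.

p1 = 0, p2 = 0, p3 = 1, p4 = 0, p5 = 1, p6 = 1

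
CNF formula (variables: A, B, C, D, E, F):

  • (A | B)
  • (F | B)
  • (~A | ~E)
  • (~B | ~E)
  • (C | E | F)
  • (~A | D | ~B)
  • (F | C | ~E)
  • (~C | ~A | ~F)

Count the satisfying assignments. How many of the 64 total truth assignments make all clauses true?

10

Case analysis on A and B:
  A=1, B=1: remaining (C,D,E,F) ∈ {(0,1,0,1); (1,1,0,0)} — 2.
  A=1, B=0: remaining (C,D,E,F) ∈ {(0,0,0,1); (0,1,0,1)} — 2.
  A=0, B=1: D free; 3 ways for (C,E,F) × 2^1 = 6.
  A=0, B=0: a clause becomes empty — 0.
Total: 2 + 2 + 6 + 0 = 10.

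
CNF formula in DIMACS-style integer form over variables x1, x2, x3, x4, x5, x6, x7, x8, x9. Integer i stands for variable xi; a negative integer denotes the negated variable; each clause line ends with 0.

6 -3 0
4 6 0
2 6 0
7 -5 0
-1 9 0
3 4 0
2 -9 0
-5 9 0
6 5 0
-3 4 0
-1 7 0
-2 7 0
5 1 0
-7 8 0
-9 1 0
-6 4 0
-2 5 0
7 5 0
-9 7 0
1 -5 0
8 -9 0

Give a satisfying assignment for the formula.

x1 = T, x2 = T, x3 = T, x4 = T, x5 = T, x6 = T, x7 = T, x8 = T, x9 = T

Pure literal: x4 appears only positively; assign x4 = True.
Pure literal: x8 appears only positively; assign x8 = True.
Set x1 = True and propagate.
  then x9 is forced to True.
  then x2 is forced to True.
  then x7 is forced to True.
  then x5 is forced to True.
Try x3 = True.
  then x6 is forced to True.
Every clause has at least one true literal under this assignment.
Check each clause:
  1. (¬x3 ∨ x6) — x6 is true.
  2. (x4 ∨ x6) — x4 is true.
  3. (x6 ∨ x2) — x2 is true.
  4. (¬x5 ∨ x7) — x7 is true.
  5. (x9 ∨ ¬x1) — x9 is true.
  6. (x4 ∨ x3) — x3 is true.
  7. (¬x9 ∨ x2) — x2 is true.
  8. (x9 ∨ ¬x5) — x9 is true.
  9. (x6 ∨ x5) — x5 is true.
  10. (x4 ∨ ¬x3) — x4 is true.
  11. (¬x1 ∨ x7) — x7 is true.
  12. (x7 ∨ ¬x2) — x7 is true.
  13. (x5 ∨ x1) — x1 is true.
  14. (x8 ∨ ¬x7) — x8 is true.
  15. (¬x9 ∨ x1) — x1 is true.
  16. (¬x6 ∨ x4) — x4 is true.
  17. (¬x2 ∨ x5) — x5 is true.
  18. (x5 ∨ x7) — x5 is true.
  19. (x7 ∨ ¬x9) — x7 is true.
  20. (x1 ∨ ¬x5) — x1 is true.
  21. (¬x9 ∨ x8) — x8 is true.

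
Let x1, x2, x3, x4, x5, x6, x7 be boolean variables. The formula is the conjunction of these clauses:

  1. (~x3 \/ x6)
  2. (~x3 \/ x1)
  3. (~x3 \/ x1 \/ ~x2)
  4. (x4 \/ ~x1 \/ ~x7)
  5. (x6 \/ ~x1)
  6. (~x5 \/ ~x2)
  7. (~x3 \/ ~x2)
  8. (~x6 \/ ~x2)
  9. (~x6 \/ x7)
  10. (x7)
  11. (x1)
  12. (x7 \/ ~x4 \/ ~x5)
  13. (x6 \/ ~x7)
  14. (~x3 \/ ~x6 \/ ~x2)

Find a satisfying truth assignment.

(x7) is a unit clause, so x7 = True.
(x1) is a unit clause, so x1 = True.
Unit propagation: (x4) forces x4 = True.
The clause (x6) is unit: x6 must be True.
Unit propagation: (~x2) forces x2 = False.
x3, x5 are now unconstrained; take x3 = False, x5 = True.
Every clause has at least one true literal under this assignment.
Check each clause:
  1. (x6 \/ ~x3) — ~x3 is true.
  2. (~x3 \/ x1) — x1 is true.
  3. (x1 \/ ~x2 \/ ~x3) — x1 is true.
  4. (~x7 \/ ~x1 \/ x4) — x4 is true.
  5. (x6 \/ ~x1) — x6 is true.
  6. (~x5 \/ ~x2) — ~x2 is true.
  7. (~x3 \/ ~x2) — ~x3 is true.
  8. (~x6 \/ ~x2) — ~x2 is true.
  9. (x7 \/ ~x6) — x7 is true.
  10. (x7) — x7 is true.
  11. (x1) — x1 is true.
  12. (~x4 \/ ~x5 \/ x7) — x7 is true.
  13. (x6 \/ ~x7) — x6 is true.
  14. (~x2 \/ ~x3 \/ ~x6) — ~x3 is true.

x1=T  x2=F  x3=F  x4=T  x5=T  x6=T  x7=T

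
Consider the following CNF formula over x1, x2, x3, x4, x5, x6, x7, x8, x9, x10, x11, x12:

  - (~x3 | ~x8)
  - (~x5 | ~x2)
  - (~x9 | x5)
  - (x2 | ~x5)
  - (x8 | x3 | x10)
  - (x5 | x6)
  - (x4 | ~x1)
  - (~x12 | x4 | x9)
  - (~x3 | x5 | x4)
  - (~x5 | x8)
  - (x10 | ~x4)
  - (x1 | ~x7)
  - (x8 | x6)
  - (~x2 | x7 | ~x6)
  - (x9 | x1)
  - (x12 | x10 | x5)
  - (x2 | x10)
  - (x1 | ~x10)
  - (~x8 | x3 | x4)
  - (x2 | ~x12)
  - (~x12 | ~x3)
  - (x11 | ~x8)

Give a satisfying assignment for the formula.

x1=1  x2=0  x3=1  x4=1  x5=0  x6=1  x7=1  x8=0  x9=0  x10=1  x11=1  x12=0

Pure literal: x11 appears only positively; assign x11 = True.
Try x1 = True.
  then x4 is forced to True.
  then x10 is forced to True.
For the remaining variables, x2 = False, x3 = True, x5 = False, x6 = True, x7 = True, x8 = False, x9 = False, x12 = False works.
Every clause has at least one true literal under this assignment.
Check each clause:
  1. (~x8 | ~x3) — ~x8 is true.
  2. (~x2 | ~x5) — ~x5 is true.
  3. (~x9 | x5) — ~x9 is true.
  4. (x2 | ~x5) — ~x5 is true.
  5. (x8 | x3 | x10) — x10 is true.
  6. (x5 | x6) — x6 is true.
  7. (x4 | ~x1) — x4 is true.
  8. (x4 | x9 | ~x12) — x4 is true.
  9. (x5 | x4 | ~x3) — x4 is true.
  10. (~x5 | x8) — ~x5 is true.
  11. (x10 | ~x4) — x10 is true.
  12. (~x7 | x1) — x1 is true.
  13. (x6 | x8) — x6 is true.
  14. (~x6 | ~x2 | x7) — ~x2 is true.
  15. (x1 | x9) — x1 is true.
  16. (x10 | x5 | x12) — x10 is true.
  17. (x10 | x2) — x10 is true.
  18. (x1 | ~x10) — x1 is true.
  19. (~x8 | x3 | x4) — ~x8 is true.
  20. (~x12 | x2) — ~x12 is true.
  21. (~x12 | ~x3) — ~x12 is true.
  22. (x11 | ~x8) — ~x8 is true.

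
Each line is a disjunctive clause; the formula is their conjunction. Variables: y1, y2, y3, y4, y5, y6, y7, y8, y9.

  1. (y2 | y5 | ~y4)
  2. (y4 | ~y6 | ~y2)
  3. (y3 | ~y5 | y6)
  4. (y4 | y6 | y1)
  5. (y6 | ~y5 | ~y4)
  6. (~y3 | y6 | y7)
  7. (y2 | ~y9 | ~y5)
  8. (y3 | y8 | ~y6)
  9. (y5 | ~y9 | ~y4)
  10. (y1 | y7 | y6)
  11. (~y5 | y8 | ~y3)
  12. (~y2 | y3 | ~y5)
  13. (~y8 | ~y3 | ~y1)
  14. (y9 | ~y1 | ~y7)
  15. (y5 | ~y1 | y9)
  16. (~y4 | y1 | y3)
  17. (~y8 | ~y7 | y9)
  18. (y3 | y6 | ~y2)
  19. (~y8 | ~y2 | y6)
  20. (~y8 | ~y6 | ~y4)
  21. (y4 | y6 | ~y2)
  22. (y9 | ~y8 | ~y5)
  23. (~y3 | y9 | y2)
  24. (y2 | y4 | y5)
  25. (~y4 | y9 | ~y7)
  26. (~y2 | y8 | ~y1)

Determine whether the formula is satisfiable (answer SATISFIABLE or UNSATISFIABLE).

Branch on y1: take y1 = False.
Branch on y2: take y2 = True.
Set y3 = True and propagate.
For the remaining variables, y4 = True, y5 = False, y6 = True, y7 = False, y8 = False, y9 = False works.
So y1=False, y2=True, y3=True, y4=True, y5=False, y6=True, y7=False, y8=False, y9=False is a satisfying assignment.

SATISFIABLE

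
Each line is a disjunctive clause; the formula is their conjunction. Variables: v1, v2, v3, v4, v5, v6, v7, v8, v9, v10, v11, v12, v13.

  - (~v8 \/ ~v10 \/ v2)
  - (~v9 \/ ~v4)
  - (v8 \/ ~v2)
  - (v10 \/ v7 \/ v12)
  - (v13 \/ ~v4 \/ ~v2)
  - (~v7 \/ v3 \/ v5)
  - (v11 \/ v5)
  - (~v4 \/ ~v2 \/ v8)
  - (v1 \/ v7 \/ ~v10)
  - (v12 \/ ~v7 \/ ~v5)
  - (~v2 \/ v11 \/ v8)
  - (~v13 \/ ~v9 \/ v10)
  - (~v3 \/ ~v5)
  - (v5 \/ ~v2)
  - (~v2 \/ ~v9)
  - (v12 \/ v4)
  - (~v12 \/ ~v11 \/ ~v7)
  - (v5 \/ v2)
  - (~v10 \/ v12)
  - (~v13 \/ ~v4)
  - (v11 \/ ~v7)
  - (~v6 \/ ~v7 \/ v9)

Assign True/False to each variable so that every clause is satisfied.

v1 = 1, v2 = 0, v3 = 0, v4 = 0, v5 = 1, v6 = 0, v7 = 0, v8 = 0, v9 = 0, v10 = 0, v11 = 0, v12 = 1, v13 = 0

Check each clause:
  1. (~v8 \/ ~v10 \/ v2) — ~v8 is true.
  2. (~v9 \/ ~v4) — ~v4 is true.
  3. (~v2 \/ v8) — ~v2 is true.
  4. (v7 \/ v10 \/ v12) — v12 is true.
  5. (v13 \/ ~v4 \/ ~v2) — ~v4 is true.
  6. (~v7 \/ v5 \/ v3) — ~v7 is true.
  7. (v5 \/ v11) — v5 is true.
  8. (~v2 \/ ~v4 \/ v8) — ~v4 is true.
  9. (v1 \/ v7 \/ ~v10) — v1 is true.
  10. (v12 \/ ~v5 \/ ~v7) — ~v7 is true.
  11. (v8 \/ ~v2 \/ v11) — ~v2 is true.
  12. (~v13 \/ ~v9 \/ v10) — ~v13 is true.
  13. (~v5 \/ ~v3) — ~v3 is true.
  14. (~v2 \/ v5) — v5 is true.
  15. (~v9 \/ ~v2) — ~v2 is true.
  16. (v12 \/ v4) — v12 is true.
  17. (~v12 \/ ~v11 \/ ~v7) — ~v7 is true.
  18. (v2 \/ v5) — v5 is true.
  19. (~v10 \/ v12) — v12 is true.
  20. (~v4 \/ ~v13) — ~v13 is true.
  21. (~v7 \/ v11) — ~v7 is true.
  22. (~v6 \/ ~v7 \/ v9) — ~v6 is true.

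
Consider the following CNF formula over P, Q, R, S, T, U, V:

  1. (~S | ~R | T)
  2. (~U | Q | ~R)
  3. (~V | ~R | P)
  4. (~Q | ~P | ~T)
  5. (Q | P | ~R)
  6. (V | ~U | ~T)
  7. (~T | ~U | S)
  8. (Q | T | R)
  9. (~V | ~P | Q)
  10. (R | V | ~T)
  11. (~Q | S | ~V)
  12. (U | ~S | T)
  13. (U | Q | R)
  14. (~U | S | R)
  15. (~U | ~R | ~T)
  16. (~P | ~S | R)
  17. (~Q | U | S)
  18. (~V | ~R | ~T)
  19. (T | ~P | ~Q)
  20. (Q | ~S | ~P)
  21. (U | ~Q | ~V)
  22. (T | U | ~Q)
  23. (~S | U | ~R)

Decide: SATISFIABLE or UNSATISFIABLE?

SATISFIABLE

Set P = False and propagate.
Try Q = True.
For the remaining variables, R = False, S = True, T = False, U = True, V = True works.
Every clause has at least one true literal under this assignment.
So P=False, Q=True, R=False, S=True, T=False, U=True, V=True is a satisfying assignment.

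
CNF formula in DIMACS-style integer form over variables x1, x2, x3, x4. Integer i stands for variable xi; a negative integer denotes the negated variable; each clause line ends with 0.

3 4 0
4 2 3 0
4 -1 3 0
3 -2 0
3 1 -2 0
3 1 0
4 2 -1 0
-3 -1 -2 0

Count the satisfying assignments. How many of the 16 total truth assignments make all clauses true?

6

Satisfying assignments:
  x1=0 x2=0 x3=1 x4=0
  x1=0 x2=0 x3=1 x4=1
  x1=0 x2=1 x3=1 x4=0
  x1=0 x2=1 x3=1 x4=1
  x1=1 x2=0 x3=0 x4=1
  x1=1 x2=0 x3=1 x4=1
Count: 6.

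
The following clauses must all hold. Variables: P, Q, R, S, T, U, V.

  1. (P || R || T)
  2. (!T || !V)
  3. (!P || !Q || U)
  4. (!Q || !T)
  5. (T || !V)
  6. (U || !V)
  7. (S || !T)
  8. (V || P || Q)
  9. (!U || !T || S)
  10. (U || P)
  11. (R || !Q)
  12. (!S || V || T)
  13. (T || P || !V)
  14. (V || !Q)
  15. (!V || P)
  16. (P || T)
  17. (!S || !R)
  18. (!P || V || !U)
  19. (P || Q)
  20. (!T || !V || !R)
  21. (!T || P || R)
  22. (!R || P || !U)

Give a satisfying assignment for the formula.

P=True, Q=False, R=False, S=True, T=True, U=False, V=False

Branch on P: take P = True.
For the remaining variables, Q = False, R = False, S = True, T = True, U = False, V = False works.
Every clause has at least one true literal under this assignment.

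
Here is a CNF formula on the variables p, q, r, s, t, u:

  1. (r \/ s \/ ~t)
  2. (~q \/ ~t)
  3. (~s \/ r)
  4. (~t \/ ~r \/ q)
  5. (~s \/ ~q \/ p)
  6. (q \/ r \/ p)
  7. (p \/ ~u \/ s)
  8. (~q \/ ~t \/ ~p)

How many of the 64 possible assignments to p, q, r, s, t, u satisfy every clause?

17

Split on q, then p.
  q=T, p=T: u free; 3 ways for (r,s,t) × 2^1 = 6.
  q=T, p=F: remaining (r,s,t,u) ∈ {(F,F,F,F); (T,F,F,F)} — 2.
  q=F, p=T: u free; 3 ways for (r,s,t) × 2^1 = 6.
  q=F, p=F: remaining (r,s,t,u) ∈ {(T,F,F,F); (T,T,F,F); (T,T,F,T)} — 3.
Total: 6 + 2 + 6 + 3 = 17.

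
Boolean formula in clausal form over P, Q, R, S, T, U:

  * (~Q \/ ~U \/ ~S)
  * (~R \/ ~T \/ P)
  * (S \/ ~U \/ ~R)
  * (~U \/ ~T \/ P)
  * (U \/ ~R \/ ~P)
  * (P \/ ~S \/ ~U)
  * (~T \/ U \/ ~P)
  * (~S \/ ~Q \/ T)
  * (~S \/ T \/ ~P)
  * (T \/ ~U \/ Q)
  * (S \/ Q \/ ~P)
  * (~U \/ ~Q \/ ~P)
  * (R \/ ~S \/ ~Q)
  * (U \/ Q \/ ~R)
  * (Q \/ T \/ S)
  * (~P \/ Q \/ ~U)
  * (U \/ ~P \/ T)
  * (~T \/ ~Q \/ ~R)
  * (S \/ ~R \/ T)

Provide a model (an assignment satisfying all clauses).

P = 0, Q = 0, R = 0, S = 0, T = 1, U = 0

Check each clause:
  1. (~Q \/ ~U \/ ~S) — ~U is true.
  2. (~T \/ ~R \/ P) — ~R is true.
  3. (S \/ ~R \/ ~U) — ~U is true.
  4. (~T \/ P \/ ~U) — ~U is true.
  5. (~R \/ U \/ ~P) — ~R is true.
  6. (~U \/ ~S \/ P) — ~U is true.
  7. (U \/ ~P \/ ~T) — ~P is true.
  8. (~Q \/ T \/ ~S) — ~S is true.
  9. (~S \/ ~P \/ T) — ~S is true.
  10. (Q \/ T \/ ~U) — ~U is true.
  11. (Q \/ S \/ ~P) — ~P is true.
  12. (~Q \/ ~U \/ ~P) — ~U is true.
  13. (~S \/ ~Q \/ R) — ~S is true.
  14. (U \/ ~R \/ Q) — ~R is true.
  15. (Q \/ T \/ S) — T is true.
  16. (Q \/ ~U \/ ~P) — ~U is true.
  17. (~P \/ T \/ U) — T is true.
  18. (~T \/ ~Q \/ ~R) — ~R is true.
  19. (S \/ T \/ ~R) — ~R is true.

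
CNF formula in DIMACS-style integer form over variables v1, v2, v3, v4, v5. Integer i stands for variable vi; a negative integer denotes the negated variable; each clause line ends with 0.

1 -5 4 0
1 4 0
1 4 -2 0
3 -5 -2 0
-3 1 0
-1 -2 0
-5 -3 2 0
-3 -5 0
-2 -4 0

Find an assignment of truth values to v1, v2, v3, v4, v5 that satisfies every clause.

v1 = T  v2 = F  v3 = F  v4 = F  v5 = T

Set v1 = True and propagate.
  then v2 is forced to False.
Try v3 = False.
v4, v5 are now unconstrained; take v4 = False, v5 = True.
Every clause has at least one true literal under this assignment.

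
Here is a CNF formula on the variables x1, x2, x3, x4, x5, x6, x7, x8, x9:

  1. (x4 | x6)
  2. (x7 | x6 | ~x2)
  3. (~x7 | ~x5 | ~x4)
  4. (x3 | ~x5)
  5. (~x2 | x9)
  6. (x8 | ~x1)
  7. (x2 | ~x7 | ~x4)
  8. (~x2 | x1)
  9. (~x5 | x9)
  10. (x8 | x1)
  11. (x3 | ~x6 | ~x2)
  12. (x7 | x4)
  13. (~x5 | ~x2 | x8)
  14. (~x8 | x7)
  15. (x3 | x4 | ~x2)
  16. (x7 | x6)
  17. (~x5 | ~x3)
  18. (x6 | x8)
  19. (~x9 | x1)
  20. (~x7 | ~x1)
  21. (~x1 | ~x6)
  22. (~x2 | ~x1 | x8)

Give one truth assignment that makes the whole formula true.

x1=False, x2=False, x3=True, x4=False, x5=False, x6=True, x7=True, x8=True, x9=False

Check each clause:
  1. (x4 | x6) — x6 is true.
  2. (x7 | ~x2 | x6) — x6 is true.
  3. (~x5 | ~x7 | ~x4) — ~x5 is true.
  4. (~x5 | x3) — x3 is true.
  5. (x9 | ~x2) — ~x2 is true.
  6. (~x1 | x8) — x8 is true.
  7. (x2 | ~x7 | ~x4) — ~x4 is true.
  8. (~x2 | x1) — ~x2 is true.
  9. (x9 | ~x5) — ~x5 is true.
  10. (x1 | x8) — x8 is true.
  11. (~x2 | x3 | ~x6) — x3 is true.
  12. (x4 | x7) — x7 is true.
  13. (~x2 | ~x5 | x8) — x8 is true.
  14. (x7 | ~x8) — x7 is true.
  15. (x4 | ~x2 | x3) — x3 is true.
  16. (x6 | x7) — x6 is true.
  17. (~x3 | ~x5) — ~x5 is true.
  18. (x6 | x8) — x8 is true.
  19. (x1 | ~x9) — ~x9 is true.
  20. (~x7 | ~x1) — ~x1 is true.
  21. (~x6 | ~x1) — ~x1 is true.
  22. (~x2 | ~x1 | x8) — x8 is true.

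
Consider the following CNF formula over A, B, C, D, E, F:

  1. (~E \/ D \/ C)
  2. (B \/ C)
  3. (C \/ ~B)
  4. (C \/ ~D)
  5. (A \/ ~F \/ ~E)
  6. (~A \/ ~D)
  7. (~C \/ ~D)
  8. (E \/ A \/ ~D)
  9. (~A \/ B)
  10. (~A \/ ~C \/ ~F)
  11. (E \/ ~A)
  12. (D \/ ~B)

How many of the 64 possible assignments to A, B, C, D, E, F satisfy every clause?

The models are:
  A=0 B=0 C=1 D=0 E=0 F=0
  A=0 B=0 C=1 D=0 E=0 F=1
  A=0 B=0 C=1 D=0 E=1 F=0
That's 3 in total.

3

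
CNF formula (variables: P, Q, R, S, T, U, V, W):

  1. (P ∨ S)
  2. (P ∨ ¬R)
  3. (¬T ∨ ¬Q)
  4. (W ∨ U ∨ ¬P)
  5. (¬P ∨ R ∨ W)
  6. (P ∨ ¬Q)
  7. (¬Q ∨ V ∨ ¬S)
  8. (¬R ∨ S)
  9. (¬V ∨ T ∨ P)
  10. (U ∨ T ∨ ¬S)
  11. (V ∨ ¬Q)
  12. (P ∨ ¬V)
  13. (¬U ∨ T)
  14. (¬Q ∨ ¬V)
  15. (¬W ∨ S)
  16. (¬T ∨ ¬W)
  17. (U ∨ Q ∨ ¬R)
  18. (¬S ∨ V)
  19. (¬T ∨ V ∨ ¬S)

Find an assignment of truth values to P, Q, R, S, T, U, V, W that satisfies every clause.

Set P = True and propagate.
The remaining clauses are satisfied by Q = False, R = True, S = True, T = True, U = True, V = True, W = False.
Every clause has at least one true literal under this assignment.

P = True, Q = False, R = True, S = True, T = True, U = True, V = True, W = False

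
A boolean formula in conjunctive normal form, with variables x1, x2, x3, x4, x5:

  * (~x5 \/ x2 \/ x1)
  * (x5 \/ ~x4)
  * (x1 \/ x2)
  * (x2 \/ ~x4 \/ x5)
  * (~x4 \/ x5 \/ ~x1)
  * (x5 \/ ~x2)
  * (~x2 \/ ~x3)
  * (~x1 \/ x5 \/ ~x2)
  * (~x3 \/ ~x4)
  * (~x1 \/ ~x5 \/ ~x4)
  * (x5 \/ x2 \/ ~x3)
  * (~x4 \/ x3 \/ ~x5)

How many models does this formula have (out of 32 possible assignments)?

5

The models are:
  x1=0 x2=1 x3=0 x4=0 x5=1
  x1=1 x2=0 x3=0 x4=0 x5=0
  x1=1 x2=0 x3=0 x4=0 x5=1
  x1=1 x2=0 x3=1 x4=0 x5=1
  x1=1 x2=1 x3=0 x4=0 x5=1
Count: 5.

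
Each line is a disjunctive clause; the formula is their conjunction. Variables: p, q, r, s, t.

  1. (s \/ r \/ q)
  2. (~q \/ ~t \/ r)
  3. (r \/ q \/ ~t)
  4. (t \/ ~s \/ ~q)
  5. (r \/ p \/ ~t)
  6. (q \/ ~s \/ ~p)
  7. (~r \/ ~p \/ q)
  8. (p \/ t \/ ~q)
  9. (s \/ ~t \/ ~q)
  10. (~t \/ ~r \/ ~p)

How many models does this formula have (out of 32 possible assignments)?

8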